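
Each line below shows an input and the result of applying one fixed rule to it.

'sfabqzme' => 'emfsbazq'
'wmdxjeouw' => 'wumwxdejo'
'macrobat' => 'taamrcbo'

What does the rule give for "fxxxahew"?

wexfxxha

The pattern: move the last 2 characters to the front (rotate right by 2), then swap each adjacent pair of characters (1↔2, 3↔4, ...).
Applying both steps to "fxxxahew": "ewfxxxah", then "wexfxxha".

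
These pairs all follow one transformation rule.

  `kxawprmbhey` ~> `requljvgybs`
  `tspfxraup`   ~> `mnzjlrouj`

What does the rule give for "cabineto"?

Rule — shift every letter 6 places backward in the alphabet (wrapping around), then swap each adjacent pair of characters (1↔2, 3↔4, ...).
Starting from "cabineto": after the first operation, "wuvchyni"; after the second, "uwcvyhin".
(Check on "tspfxraup": → "nmjzrluoj" → "mnzjlrouj" ✓)

uwcvyhin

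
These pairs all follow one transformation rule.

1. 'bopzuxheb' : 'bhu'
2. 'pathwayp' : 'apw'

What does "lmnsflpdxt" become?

dlpx

Rule — sort the characters into alphabetical order, then keep one character in every 3, starting at position 1 (positions 1st, 4th, 7th, ...).
Applying both steps to "lmnsflpdxt": "dfllmnpstx", then "dlpx".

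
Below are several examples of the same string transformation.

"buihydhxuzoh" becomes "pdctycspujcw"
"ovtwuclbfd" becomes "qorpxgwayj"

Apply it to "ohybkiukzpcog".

Each output is the input with this applied: move the first character to the end, then shift every letter 5 places backward in the alphabet (wrapping around).
For "ohybkiukzpcog", step one produces "hybkiukzpcogo"; step two turns that into "ctwfdpfukxjbj".
(Check on "ovtwuclbfd": → "vtwuclbfdo" → "qorpxgwayj" ✓)

ctwfdpfukxjbj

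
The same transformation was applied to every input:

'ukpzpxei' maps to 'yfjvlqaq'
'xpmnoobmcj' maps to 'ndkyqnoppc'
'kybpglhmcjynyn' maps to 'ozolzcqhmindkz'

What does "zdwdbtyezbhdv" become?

Each output is the input with this applied: shift every letter 1 place forward in the alphabet (wrapping around), then move the last 3 characters to the front (rotate right by 3).
"zdwdbtyezbhdv" → "aexecuzfaciew" → "iewaexecuzfac".

iewaexecuzfac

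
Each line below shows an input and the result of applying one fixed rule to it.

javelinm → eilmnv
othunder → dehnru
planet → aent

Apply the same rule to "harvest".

Looking at the pairs, the operation is to delete the first 2 characters, then sort the characters into alphabetical order.
"harvest" → "rvest" → "erstv".

erstv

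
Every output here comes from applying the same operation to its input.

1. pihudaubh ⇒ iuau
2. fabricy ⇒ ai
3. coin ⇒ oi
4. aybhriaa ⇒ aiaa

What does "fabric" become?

ai

The transformation: keep only the vowels.
So "fabric" becomes "ai".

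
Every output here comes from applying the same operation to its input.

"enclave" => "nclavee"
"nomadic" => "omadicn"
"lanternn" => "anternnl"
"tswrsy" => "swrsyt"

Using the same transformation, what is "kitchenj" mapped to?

itchenjk

In each case the input is transformed by: move the first character to the end.
Doing the same to "kitchenj": "itchenjk".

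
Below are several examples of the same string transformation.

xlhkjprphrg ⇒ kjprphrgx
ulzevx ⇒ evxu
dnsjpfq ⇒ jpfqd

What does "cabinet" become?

inetc

Each output is the input with this applied: move the first 3 characters to the end (rotate left by 3), then delete the last 2 characters.
Doing the same to "cabinet": "inetc".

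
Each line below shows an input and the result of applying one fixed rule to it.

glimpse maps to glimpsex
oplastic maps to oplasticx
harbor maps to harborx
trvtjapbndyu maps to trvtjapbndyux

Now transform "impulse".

impulsex

The rule is to append "x".
Applying that to "impulse" gives "impulsex".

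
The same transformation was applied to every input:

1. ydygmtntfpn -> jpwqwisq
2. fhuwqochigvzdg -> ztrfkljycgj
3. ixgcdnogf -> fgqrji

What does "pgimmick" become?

Rule — shift every letter 3 places forward in the alphabet (wrapping around), then delete the first 3 characters.
Applying both steps to "pgimmick": "sjlpplfn", then "pplfn".

pplfn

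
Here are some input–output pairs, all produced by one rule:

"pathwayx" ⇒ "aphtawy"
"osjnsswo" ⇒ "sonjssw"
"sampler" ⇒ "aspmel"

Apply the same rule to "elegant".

Looking at the pairs, the operation is to delete the last character, then swap each adjacent pair of characters (1↔2, 3↔4, ...).
For "elegant" the result is "legena".

legena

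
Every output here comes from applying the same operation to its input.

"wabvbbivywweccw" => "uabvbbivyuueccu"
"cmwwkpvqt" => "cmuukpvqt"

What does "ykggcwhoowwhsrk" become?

The rule is to replace every "w" with "u".
"ykggcwhoowwhsrk" → "ykggcuhoouuhsrk".

ykggcuhoouuhsrk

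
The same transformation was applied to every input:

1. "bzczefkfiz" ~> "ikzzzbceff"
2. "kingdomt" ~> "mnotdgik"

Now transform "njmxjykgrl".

Looking at the pairs, the operation is to sort the characters into alphabetical order, then swap the front and back halves of the string.
Applying that to "njmxjykgrl" gives "mnrxygjjkl".

mnrxygjjkl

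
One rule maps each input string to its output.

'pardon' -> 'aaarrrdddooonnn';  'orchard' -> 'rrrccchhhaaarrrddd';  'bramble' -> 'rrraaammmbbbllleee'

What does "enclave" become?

nnnccclllaaavvveee

Each output is the input with this applied: repeat every character 3 times, then delete the first 3 characters.
"enclave" → "eeennnccclllaaavvveee" → "nnnccclllaaavvveee".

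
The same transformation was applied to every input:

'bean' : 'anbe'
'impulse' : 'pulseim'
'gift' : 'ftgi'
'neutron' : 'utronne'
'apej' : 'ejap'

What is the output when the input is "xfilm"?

The rule is to move the first 2 characters to the end (rotate left by 2).
On "xfilm" that produces "ilmxf".

ilmxf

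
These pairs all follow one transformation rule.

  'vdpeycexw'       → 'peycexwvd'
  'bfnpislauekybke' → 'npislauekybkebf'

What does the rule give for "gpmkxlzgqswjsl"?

In each case the input is transformed by: move the first 2 characters to the end (rotate left by 2).
Doing the same to "gpmkxlzgqswjsl": "mkxlzgqswjslgp".

mkxlzgqswjslgp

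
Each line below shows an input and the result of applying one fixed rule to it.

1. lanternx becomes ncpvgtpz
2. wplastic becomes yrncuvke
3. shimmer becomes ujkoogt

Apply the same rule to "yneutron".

Looking at the pairs, the operation is to shift every letter 2 places forward in the alphabet (wrapping around).
So "yneutron" becomes "apgwvtqp".

apgwvtqp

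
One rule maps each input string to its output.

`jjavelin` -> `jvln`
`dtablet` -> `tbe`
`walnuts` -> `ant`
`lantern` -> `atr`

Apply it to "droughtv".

The rule is to keep every other character starting from the second (positions 2nd, 4th, 6th, ...).
So "droughtv" becomes "ruhv".

ruhv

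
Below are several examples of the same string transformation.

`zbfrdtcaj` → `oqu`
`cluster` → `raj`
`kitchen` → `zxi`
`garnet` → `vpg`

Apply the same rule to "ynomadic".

ncd

The pattern: shift every letter 11 places backward in the alphabet (wrapping around), then keep only the first 3 characters.
"ynomadic" → "ncd".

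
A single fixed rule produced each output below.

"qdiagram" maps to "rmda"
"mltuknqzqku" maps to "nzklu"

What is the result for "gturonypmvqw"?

npvwtr

Each output is the input with this applied: keep every other character starting from the second (positions 2nd, 4th, 6th, ...), then move the first 2 characters to the end (rotate left by 2).
Applying both steps to "gturonypmvqw": "trnpvw", then "npvwtr".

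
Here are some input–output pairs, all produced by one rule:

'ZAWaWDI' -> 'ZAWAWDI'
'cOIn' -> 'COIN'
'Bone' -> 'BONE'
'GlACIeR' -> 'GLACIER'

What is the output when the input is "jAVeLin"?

The transformation: convert every letter to uppercase.
On "jAVeLin" that produces "JAVELIN".

JAVELIN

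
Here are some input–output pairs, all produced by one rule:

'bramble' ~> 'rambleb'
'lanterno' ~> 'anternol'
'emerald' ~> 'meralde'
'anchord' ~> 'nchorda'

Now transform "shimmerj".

The pattern: move the first character to the end.
So "shimmerj" becomes "himmerjs".

himmerjs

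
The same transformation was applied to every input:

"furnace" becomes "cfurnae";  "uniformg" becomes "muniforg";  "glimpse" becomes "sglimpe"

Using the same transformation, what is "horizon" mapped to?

ohorizn

Looking at the pairs, the operation is to move the last character to the front, then swap the first and last characters.
Starting from "horizon": after the first operation, "nhorizo"; after the second, "ohorizn".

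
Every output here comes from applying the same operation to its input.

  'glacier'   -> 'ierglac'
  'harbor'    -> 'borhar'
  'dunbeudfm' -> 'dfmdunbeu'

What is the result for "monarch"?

The pattern: move the last 3 characters to the front (rotate right by 3).
For "monarch" the result is "rchmona".

rchmona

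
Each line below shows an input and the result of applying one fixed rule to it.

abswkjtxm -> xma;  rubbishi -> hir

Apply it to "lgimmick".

ckl

The rule is to move the last 2 characters to the front (rotate right by 2), then keep only the first 3 characters.
Starting from "lgimmick": after the first operation, "cklgimmi"; after the second, "ckl".
(Check on "rubbishi": → "hirubbis" → "hir" ✓)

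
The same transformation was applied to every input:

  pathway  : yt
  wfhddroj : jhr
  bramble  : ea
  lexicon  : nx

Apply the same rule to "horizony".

In each case the input is transformed by: move the last 2 characters to the front (rotate right by 2), then keep one character in every 3, starting at position 2 (positions 2nd, 5th, 8th, ...).
Working it through for "horizony": intermediate "nyhorizo", final "yro".

yro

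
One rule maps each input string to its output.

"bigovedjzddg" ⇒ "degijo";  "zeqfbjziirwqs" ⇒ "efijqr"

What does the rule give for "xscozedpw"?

The pattern: keep every other character starting from the second (positions 2nd, 4th, 6th, ...), then sort the characters into alphabetical order.
For "xscozedpw", step one produces "soep"; step two turns that into "eops".
(Check on "zeqfbjziirwqs": → "efjirq" → "efijqr" ✓)

eops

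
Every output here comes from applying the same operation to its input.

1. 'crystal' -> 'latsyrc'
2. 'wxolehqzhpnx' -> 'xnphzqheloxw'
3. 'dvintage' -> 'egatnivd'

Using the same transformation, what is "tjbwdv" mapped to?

vdwbjt

The pattern: reverse the string.
Applying that to "tjbwdv" gives "vdwbjt".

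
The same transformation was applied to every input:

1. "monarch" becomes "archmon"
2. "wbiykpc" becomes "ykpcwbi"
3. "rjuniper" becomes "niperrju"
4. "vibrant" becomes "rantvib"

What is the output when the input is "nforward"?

rwardnfo

What's happening: move the first 3 characters to the end (rotate left by 3).
On "nforward" that produces "rwardnfo".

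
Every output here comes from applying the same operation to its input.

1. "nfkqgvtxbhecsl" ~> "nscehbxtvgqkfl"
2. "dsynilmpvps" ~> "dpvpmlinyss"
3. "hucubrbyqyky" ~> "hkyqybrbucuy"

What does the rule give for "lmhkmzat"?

The rule is to reverse the string, then swap the first and last characters.
Working it through for "lmhkmzat": intermediate "tazmkhml", final "lazmkhmt".

lazmkhmt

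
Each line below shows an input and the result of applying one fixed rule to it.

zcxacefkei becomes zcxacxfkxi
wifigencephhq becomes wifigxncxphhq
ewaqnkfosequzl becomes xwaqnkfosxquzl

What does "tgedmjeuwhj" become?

tgxdmjxuwhj

The transformation: replace every "e" with "x".
Applying that to "tgedmjeuwhj" gives "tgxdmjxuwhj".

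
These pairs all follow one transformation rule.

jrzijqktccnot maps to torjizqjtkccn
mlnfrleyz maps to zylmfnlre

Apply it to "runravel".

The pattern: move the last 2 characters to the front (rotate right by 2), then swap each adjacent pair of characters (1↔2, 3↔4, ...).
For "runravel" the result is "leurrnva".

leurrnva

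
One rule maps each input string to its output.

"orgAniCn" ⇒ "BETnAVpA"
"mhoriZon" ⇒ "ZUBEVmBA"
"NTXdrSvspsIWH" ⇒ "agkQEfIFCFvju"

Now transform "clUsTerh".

PYhFgREU

Each output is the input with this applied: flip the case of every letter, then shift every letter 13 places forward in the alphabet (wrapping around) — i.e. ROT13.
Doing the same to "clUsTerh": "PYhFgREU".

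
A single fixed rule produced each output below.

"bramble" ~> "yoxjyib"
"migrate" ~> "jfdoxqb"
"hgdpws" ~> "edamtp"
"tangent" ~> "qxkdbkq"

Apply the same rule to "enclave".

Rule — shift every letter 3 places backward in the alphabet (wrapping around).
On "enclave" that produces "bkzixsb".

bkzixsb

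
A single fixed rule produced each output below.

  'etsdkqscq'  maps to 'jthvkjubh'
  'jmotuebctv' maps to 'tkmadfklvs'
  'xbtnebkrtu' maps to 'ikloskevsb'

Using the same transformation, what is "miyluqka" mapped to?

hbrdzpcl

The transformation: move the last 3 characters to the front (rotate right by 3), then shift every letter 9 places backward in the alphabet (wrapping around).
For "miyluqka", step one produces "qkamiylu"; step two turns that into "hbrdzpcl".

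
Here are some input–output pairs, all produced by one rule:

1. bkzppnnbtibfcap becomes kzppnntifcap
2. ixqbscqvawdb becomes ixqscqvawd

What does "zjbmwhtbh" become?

The transformation: remove every "b".
For "zjbmwhtbh" the result is "zjmwhth".

zjmwhth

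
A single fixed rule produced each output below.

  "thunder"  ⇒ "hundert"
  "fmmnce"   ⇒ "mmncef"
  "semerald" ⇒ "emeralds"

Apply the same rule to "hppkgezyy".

What's happening: move the first character to the end.
"hppkgezyy" → "ppkgezyyh".

ppkgezyyh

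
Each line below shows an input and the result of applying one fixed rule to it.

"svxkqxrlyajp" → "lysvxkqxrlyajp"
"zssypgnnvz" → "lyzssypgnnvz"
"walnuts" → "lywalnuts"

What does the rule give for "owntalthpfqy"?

Each output is the input with this applied: prepend "ly".
So "owntalthpfqy" becomes "lyowntalthpfqy".

lyowntalthpfqy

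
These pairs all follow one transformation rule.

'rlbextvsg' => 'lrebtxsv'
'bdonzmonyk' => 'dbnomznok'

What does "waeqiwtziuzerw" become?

awqewiztuiezw

Looking at the pairs, the operation is to swap each adjacent pair of characters (1↔2, 3↔4, ...), then delete the last character.
"waeqiwtziuzerw" → "awqewiztuiezwr" → "awqewiztuiezw".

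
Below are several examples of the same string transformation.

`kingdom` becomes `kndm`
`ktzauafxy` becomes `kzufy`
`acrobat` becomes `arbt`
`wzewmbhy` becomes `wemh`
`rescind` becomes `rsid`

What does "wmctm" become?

Each output is the input with this applied: keep every other character starting from the first (positions 1st, 3rd, 5th, ...).
So "wmctm" becomes "wcm".

wcm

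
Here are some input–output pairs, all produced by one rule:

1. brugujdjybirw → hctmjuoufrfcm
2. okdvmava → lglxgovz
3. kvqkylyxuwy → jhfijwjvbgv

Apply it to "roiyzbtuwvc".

nghfemkjtzc

In each case the input is transformed by: shift every letter 11 places forward in the alphabet (wrapping around), then reverse the string.
"roiyzbtuwvc" → "cztjkmefhgn" → "nghfemkjtzc".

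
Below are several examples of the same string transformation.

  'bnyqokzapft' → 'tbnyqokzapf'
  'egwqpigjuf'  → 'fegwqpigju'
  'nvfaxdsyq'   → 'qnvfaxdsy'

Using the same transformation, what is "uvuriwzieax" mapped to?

xuvuriwziea

The rule is to move the last character to the front.
So "uvuriwzieax" becomes "xuvuriwziea".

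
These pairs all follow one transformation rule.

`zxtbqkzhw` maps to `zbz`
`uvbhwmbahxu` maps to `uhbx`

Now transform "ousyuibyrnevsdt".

oybns

In each case the input is transformed by: keep one character in every 3, starting at position 1 (positions 1st, 4th, 7th, ...).
Doing the same to "ousyuibyrnevsdt": "oybns".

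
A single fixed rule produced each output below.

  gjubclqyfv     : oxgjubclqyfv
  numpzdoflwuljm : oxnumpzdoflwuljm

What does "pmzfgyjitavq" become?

Each output is the input with this applied: prepend "ox".
So "pmzfgyjitavq" becomes "oxpmzfgyjitavq".

oxpmzfgyjitavq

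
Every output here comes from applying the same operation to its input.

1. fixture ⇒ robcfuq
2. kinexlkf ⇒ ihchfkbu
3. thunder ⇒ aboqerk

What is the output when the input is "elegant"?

The rule is to move the last 3 characters to the front (rotate right by 3), then shift every letter 3 places backward in the alphabet (wrapping around).
So "elegant" becomes "xkqbibd".

xkqbibd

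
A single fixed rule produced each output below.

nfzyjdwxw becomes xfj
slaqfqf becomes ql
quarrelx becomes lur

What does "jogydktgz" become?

Each output is the input with this applied: move the last 3 characters to the front (rotate right by 3), then keep one character in every 3, starting at position 2 (positions 2nd, 5th, 8th, ...).
On "jogydktgz": the first step gives "tgzjogydk", and the second then gives "god".
(Check on "slaqfqf": → "fqfslaq" → "ql" ✓)

god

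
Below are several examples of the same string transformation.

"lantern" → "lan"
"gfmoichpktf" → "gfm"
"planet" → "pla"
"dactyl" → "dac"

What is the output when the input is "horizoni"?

Each output is the input with this applied: keep only the first 3 characters.
On "horizoni" that produces "hor".

hor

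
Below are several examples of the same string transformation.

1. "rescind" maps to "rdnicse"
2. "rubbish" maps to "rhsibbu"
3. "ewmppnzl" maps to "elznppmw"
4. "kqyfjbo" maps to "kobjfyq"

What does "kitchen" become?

knehcti

Rule — reverse the string, then move the last character to the front.
"kitchen" → "nehctik" → "knehcti".
(Check on "ewmppnzl": → "lznppmwe" → "elznppmw" ✓)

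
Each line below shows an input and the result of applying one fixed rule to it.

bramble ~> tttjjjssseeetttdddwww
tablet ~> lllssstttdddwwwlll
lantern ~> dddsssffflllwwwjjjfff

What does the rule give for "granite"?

yyyjjjsssfffaaalllwww

Rule — shift every letter 8 places backward in the alphabet (wrapping around), then repeat every character 3 times.
"granite" → "yjsfalw" → "yyyjjjsssfffaaalllwww".
(Check on "lantern": → "dsflwjf" → "dddsssffflllwwwjjjfff" ✓)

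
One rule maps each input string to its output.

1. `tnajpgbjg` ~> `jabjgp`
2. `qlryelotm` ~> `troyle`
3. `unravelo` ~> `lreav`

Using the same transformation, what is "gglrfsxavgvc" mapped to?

vlgrvfasx

In each case the input is transformed by: take characters alternately from the front and the back (1st, last, 2nd, 2nd-last, ...), then delete the first 3 characters.
Applying both steps to "gglrfsxavgvc": "gcgvlgrvfasx", then "vlgrvfasx".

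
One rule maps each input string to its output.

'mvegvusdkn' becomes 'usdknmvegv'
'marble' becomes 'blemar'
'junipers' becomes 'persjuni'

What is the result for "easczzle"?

zzleeasc

Rule — swap the front and back halves of the string.
Doing the same to "easczzle": "zzleeasc".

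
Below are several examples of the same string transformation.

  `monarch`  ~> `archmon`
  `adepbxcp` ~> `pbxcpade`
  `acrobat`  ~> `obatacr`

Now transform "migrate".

The pattern: move the first 3 characters to the end (rotate left by 3).
Applying that to "migrate" gives "ratemig".

ratemig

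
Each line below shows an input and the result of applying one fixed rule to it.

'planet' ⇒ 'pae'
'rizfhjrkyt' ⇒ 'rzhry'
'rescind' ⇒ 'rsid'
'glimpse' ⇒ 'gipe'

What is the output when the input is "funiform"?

The rule is to keep every other character starting from the first (positions 1st, 3rd, 5th, ...).
Applying that to "funiform" gives "fnfr".

fnfr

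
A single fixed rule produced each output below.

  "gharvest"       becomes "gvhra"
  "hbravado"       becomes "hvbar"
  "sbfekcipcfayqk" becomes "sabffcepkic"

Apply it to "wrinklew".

In each case the input is transformed by: delete the last 3 characters, then take characters alternately from the front and the back (1st, last, 2nd, 2nd-last, ...).
Applying both steps to "wrinklew": "wrink", then "wkrni".

wkrni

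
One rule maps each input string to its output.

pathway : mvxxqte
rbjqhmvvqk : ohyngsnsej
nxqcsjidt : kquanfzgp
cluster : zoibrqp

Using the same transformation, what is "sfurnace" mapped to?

pbczrxok

The pattern: take characters alternately from the front and the back (1st, last, 2nd, 2nd-last, ...), then shift every letter 3 places backward in the alphabet (wrapping around).
On "sfurnace": the first step gives "sefcuarn", and the second then gives "pbczrxok".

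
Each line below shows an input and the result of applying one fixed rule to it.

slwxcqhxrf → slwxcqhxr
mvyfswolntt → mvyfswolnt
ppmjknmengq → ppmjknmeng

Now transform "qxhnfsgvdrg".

The transformation: delete the last character.
On "qxhnfsgvdrg" that produces "qxhnfsgvdr".

qxhnfsgvdr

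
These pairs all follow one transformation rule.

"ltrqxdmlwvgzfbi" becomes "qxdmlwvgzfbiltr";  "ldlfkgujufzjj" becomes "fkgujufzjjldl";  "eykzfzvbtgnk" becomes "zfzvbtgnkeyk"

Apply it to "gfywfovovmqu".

Looking at the pairs, the operation is to move the first 3 characters to the end (rotate left by 3).
Doing the same to "gfywfovovmqu": "wfovovmqugfy".

wfovovmqugfy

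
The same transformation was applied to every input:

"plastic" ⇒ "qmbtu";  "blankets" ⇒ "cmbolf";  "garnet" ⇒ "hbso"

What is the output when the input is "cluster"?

The transformation: delete the last 2 characters, then shift every letter 1 place forward in the alphabet (wrapping around).
"cluster" → "clust" → "dmvtu".

dmvtu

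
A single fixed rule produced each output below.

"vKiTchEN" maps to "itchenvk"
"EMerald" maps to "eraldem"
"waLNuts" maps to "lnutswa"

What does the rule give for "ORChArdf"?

chardfor

The pattern: move the first 2 characters to the end (rotate left by 2), then convert every letter to lowercase.
"ORChArdf" → "ChArdfOR" → "chardfor".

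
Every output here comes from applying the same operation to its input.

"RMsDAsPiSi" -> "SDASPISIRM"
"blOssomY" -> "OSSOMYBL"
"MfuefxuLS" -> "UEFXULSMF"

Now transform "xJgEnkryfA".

GENKRYFAXJ

The rule is to move the first 2 characters to the end (rotate left by 2), then convert every letter to uppercase.
On "xJgEnkryfA" that produces "GENKRYFAXJ".
(Check on "RMsDAsPiSi": → "sDAsPiSiRM" → "SDASPISIRM" ✓)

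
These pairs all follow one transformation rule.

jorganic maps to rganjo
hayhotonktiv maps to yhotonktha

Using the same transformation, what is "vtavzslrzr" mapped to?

avzslrvt

The rule is to delete the last 2 characters, then move the first 2 characters to the end (rotate left by 2).
Applying both steps to "vtavzslrzr": "vtavzslr", then "avzslrvt".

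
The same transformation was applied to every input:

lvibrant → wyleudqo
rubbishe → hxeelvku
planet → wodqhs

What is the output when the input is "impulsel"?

Each output is the input with this applied: shift every letter 3 places forward in the alphabet (wrapping around), then swap the first and last characters.
Doing the same to "impulsel": "opsxovhl".
(Check on "planet": → "sodqhw" → "wodqhs" ✓)

opsxovhl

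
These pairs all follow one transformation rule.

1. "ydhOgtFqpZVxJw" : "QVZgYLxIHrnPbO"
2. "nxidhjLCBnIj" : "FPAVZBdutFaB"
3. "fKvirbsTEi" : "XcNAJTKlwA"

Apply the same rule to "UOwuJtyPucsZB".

In each case the input is transformed by: shift every letter 8 places backward in the alphabet (wrapping around), then flip the case of every letter.
For "UOwuJtyPucsZB", step one produces "MGomBlqHmukRT"; step two turns that into "mgOMbLQhMUKrt".
(Check on "fKvirbsTEi": → "xCnajtkLWa" → "XcNAJTKlwA" ✓)

mgOMbLQhMUKrt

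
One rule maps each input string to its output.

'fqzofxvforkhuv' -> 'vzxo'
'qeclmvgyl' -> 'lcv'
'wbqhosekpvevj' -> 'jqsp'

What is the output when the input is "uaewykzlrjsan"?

Looking at the pairs, the operation is to move the last 3 characters to the front (rotate right by 3), then keep one character in every 3, starting at position 3 (positions 3rd, 6th, 9th, ...).
Applying both steps to "uaewykzlrjsan": "sanuaewykzlrj", then "nekr".

nekr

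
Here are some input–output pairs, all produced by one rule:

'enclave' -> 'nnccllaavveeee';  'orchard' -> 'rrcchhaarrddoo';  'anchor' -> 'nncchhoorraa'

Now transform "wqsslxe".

qqssssllxxeeww

The rule is to double every character, then move the first 2 characters to the end (rotate left by 2).
For "wqsslxe", step one produces "wwqqssssllxxee"; step two turns that into "qqssssllxxeeww".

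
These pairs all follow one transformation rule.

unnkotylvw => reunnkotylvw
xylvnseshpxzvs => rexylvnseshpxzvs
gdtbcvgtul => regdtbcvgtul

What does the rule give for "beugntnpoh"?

rebeugntnpoh

The transformation: prepend "re".
"beugntnpoh" → "rebeugntnpoh".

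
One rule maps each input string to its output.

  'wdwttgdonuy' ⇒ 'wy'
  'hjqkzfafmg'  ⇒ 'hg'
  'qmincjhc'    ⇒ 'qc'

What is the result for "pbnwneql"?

pl

The pattern: take characters alternately from the front and the back (1st, last, 2nd, 2nd-last, ...), then keep only the first 2 characters.
On "pbnwneql": the first step gives "plbqnewn", and the second then gives "pl".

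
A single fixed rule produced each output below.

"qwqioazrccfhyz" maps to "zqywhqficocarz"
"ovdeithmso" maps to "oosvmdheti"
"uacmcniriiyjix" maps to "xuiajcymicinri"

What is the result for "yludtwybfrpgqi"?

iyqlgupdrtfwby

Looking at the pairs, the operation is to take characters alternately from the front and the back (1st, last, 2nd, 2nd-last, ...), then swap each adjacent pair of characters (1↔2, 3↔4, ...).
On "yludtwybfrpgqi": the first step gives "yilqugdptrwfyb", and the second then gives "iyqlgupdrtfwby".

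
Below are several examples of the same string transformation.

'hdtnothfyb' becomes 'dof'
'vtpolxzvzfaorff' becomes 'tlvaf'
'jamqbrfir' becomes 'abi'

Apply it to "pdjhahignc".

The rule is to keep one character in every 3, starting at position 2 (positions 2nd, 5th, 8th, ...).
So "pdjhahignc" becomes "dag".

dag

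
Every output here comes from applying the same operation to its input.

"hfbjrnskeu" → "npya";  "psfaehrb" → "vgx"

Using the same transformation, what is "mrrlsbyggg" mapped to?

srem

Looking at the pairs, the operation is to keep one character in every 3, starting at position 1 (positions 1st, 4th, 7th, ...), then shift every letter 6 places forward in the alphabet (wrapping around).
For "mrrlsbyggg" the result is "srem".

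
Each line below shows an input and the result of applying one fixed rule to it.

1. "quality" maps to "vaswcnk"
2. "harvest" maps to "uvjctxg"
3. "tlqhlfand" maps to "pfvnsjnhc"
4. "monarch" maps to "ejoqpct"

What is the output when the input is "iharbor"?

qtkjctd

What's happening: move the last 2 characters to the front (rotate right by 2), then shift every letter 2 places forward in the alphabet (wrapping around).
"iharbor" → "oriharb" → "qtkjctd".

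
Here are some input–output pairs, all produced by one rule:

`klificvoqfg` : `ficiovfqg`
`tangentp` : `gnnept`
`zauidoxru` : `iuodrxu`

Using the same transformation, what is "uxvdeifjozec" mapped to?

dviejfzoce

The pattern: delete the first 2 characters, then swap each adjacent pair of characters (1↔2, 3↔4, ...).
Working it through for "uxvdeifjozec": intermediate "vdeifjozec", final "dviejfzoce".
(Check on "tangentp": → "ngentp" → "gnnept" ✓)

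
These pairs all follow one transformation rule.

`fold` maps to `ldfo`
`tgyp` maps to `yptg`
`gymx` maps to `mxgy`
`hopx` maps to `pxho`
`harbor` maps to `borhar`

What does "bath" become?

thba

The pattern: swap the front and back halves of the string.
On "bath" that produces "thba".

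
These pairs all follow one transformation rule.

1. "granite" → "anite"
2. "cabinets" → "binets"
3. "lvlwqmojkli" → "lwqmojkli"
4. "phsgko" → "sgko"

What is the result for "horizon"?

rizon

What's happening: delete the first 2 characters.
So "horizon" becomes "rizon".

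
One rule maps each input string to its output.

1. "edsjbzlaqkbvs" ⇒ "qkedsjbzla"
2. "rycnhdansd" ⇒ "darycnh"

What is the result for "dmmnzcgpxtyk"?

pxdmmnzcg

The pattern: delete the last 3 characters, then move the last 2 characters to the front (rotate right by 2).
For "dmmnzcgpxtyk", step one produces "dmmnzcgpx"; step two turns that into "pxdmmnzcg".
(Check on "rycnhdansd": → "rycnhda" → "darycnh" ✓)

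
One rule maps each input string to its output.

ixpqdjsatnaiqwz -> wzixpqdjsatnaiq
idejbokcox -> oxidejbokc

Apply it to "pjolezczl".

zlpjolezc

In each case the input is transformed by: move the last 2 characters to the front (rotate right by 2).
Applying that to "pjolezczl" gives "zlpjolezc".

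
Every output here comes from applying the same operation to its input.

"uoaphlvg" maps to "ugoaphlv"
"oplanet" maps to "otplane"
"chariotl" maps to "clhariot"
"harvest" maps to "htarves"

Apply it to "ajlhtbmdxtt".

atjlhtbmdxt

The pattern: swap the first and last characters, then move the last character to the front.
Doing the same to "ajlhtbmdxtt": "atjlhtbmdxt".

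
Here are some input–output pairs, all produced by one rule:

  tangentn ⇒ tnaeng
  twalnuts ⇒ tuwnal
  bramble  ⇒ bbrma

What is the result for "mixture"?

The rule is to delete the last 2 characters, then take characters alternately from the front and the back (1st, last, 2nd, 2nd-last, ...).
"mixture" → "mixtu" → "muitx".
(Check on "bramble": → "bramb" → "bbrma" ✓)

muitx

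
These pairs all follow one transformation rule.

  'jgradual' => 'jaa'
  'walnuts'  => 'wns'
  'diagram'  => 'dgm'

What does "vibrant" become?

The pattern: keep one character in every 3, starting at position 1 (positions 1st, 4th, 7th, ...).
Applying that to "vibrant" gives "vrt".

vrt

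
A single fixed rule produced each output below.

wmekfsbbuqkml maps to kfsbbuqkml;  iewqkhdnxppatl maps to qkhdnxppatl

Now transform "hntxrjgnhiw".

xrjgnhiw

In each case the input is transformed by: delete the first 3 characters.
Applying that to "hntxrjgnhiw" gives "xrjgnhiw".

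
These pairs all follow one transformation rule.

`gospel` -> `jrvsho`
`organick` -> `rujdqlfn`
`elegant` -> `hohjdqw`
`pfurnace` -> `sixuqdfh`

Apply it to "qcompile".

tfrpsloh

The pattern: shift every letter 3 places forward in the alphabet (wrapping around).
So "qcompile" becomes "tfrpsloh".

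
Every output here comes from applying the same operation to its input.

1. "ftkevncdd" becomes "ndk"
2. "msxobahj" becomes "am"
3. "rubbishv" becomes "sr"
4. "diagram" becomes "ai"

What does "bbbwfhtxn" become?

The rule is to move the first 3 characters to the end (rotate left by 3), then keep one character in every 3, starting at position 3 (positions 3rd, 6th, 9th, ...).
Applying both steps to "bbbwfhtxn": "wfhtxnbbb", then "hnb".

hnb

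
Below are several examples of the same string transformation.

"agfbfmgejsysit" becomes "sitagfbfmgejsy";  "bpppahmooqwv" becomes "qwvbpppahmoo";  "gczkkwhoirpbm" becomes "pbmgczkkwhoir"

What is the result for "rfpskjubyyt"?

yytrfpskjub

The rule is to move the last 3 characters to the front (rotate right by 3).
"rfpskjubyyt" → "yytrfpskjub".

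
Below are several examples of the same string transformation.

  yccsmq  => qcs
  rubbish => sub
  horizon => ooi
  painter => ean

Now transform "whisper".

ehs

The transformation: keep every other character starting from the second (positions 2nd, 4th, 6th, ...), then move the last character to the front.
Doing the same to "whisper": "ehs".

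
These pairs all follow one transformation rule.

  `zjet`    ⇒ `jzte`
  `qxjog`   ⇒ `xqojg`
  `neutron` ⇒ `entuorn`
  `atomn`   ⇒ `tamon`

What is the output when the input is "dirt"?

idtr

Looking at the pairs, the operation is to swap each adjacent pair of characters (1↔2, 3↔4, ...).
For "dirt" the result is "idtr".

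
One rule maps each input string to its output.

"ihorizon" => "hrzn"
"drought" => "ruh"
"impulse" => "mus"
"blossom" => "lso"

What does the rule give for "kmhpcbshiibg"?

mpbhig

Each output is the input with this applied: keep every other character starting from the second (positions 2nd, 4th, 6th, ...).
For "kmhpcbshiibg" the result is "mpbhig".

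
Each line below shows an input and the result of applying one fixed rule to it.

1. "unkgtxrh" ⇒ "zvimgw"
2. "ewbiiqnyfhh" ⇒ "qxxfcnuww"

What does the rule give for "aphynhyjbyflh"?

What's happening: delete the first 2 characters, then shift every letter 11 places backward in the alphabet (wrapping around).
Starting from "aphynhyjbyflh": after the first operation, "hynhyjbyflh"; after the second, "wncwnyqnuaw".

wncwnyqnuaw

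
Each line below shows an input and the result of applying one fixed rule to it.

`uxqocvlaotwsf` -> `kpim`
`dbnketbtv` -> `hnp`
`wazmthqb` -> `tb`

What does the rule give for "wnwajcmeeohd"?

The rule is to keep one character in every 3, starting at position 3 (positions 3rd, 6th, 9th, ...), then shift every letter 6 places backward in the alphabet (wrapping around).
For "wnwajcmeeohd", step one produces "wced"; step two turns that into "qwyx".
(Check on "dbnketbtv": → "ntv" → "hnp" ✓)

qwyx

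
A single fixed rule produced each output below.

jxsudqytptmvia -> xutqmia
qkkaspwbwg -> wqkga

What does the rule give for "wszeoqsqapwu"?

The pattern: sort the characters into reverse alphabetical order, then keep every other character starting from the second (positions 2nd, 4th, 6th, ...).
On "wszeoqsqapwu": the first step gives "zwwussqqpoea", and the second then gives "wusqoa".

wusqoa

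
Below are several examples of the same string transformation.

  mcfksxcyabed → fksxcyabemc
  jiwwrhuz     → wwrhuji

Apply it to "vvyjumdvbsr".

In each case the input is transformed by: delete the last character, then move the first 2 characters to the end (rotate left by 2).
On "vvyjumdvbsr": the first step gives "vvyjumdvbs", and the second then gives "yjumdvbsvv".

yjumdvbsvv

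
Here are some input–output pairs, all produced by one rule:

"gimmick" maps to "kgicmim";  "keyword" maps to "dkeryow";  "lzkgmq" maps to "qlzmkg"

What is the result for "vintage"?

What's happening: swap the first and last characters, then take characters alternately from the front and the back (1st, last, 2nd, 2nd-last, ...).
"vintage" → "eintagv" → "evignat".

evignat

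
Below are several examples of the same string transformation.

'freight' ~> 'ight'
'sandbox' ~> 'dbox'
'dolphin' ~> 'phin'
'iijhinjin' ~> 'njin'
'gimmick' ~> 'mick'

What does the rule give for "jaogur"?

The pattern: keep only the last 4 characters.
So "jaogur" becomes "ogur".

ogur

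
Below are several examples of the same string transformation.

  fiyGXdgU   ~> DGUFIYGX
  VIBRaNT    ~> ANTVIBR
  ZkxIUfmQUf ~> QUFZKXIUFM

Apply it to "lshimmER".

Rule — move the last 3 characters to the front (rotate right by 3), then convert every letter to uppercase.
For "lshimmER", step one produces "mERlshim"; step two turns that into "MERLSHIM".

MERLSHIM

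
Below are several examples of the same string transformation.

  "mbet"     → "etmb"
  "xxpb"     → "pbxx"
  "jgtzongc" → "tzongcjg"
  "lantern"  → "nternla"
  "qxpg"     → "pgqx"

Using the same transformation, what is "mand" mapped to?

Each output is the input with this applied: move the first 2 characters to the end (rotate left by 2).
On "mand" that produces "ndma".

ndma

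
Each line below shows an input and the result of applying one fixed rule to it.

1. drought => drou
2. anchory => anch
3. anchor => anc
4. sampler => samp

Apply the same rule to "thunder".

thun

The transformation: delete the last 3 characters.
Applying that to "thunder" gives "thun".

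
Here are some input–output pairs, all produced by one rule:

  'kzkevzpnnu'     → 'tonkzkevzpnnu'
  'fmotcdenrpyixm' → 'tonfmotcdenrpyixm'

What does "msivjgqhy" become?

Rule — prepend "ton".
Doing the same to "msivjgqhy": "tonmsivjgqhy".

tonmsivjgqhy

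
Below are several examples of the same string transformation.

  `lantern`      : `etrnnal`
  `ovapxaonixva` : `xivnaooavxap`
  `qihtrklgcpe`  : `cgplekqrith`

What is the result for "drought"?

guhotrd

The rule is to move the last 3 characters to the front (rotate right by 3), then take characters alternately from the front and the back (1st, last, 2nd, 2nd-last, ...).
On "drought": the first step gives "ghtdrou", and the second then gives "guhotrd".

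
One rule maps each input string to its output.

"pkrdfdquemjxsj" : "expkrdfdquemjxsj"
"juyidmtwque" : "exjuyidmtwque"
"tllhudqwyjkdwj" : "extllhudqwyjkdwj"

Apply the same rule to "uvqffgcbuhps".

exuvqffgcbuhps

Rule — prepend "ex".
On "uvqffgcbuhps" that produces "exuvqffgcbuhps".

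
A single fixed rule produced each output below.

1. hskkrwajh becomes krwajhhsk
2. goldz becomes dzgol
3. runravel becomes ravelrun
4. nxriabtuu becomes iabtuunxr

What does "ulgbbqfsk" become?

The rule is to move the first 3 characters to the end (rotate left by 3).
Doing the same to "ulgbbqfsk": "bbqfskulg".

bbqfskulg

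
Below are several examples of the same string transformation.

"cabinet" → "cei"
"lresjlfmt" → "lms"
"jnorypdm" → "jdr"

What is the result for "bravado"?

bdv

The transformation: take characters alternately from the front and the back (1st, last, 2nd, 2nd-last, ...), then keep one character in every 3, starting at position 1 (positions 1st, 4th, 7th, ...).
On "bravado": the first step gives "bordaav", and the second then gives "bdv".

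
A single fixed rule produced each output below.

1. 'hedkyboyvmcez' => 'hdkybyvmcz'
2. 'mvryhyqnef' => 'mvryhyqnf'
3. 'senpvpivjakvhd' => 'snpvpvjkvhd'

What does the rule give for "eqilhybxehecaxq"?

Each output is the input with this applied: remove every vowel.
So "eqilhybxehecaxq" becomes "qlhybxhcxq".

qlhybxhcxq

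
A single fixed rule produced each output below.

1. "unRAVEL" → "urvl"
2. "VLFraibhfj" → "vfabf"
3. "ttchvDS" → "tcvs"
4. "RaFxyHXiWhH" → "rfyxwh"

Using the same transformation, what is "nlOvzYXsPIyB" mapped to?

Looking at the pairs, the operation is to keep every other character starting from the first (positions 1st, 3rd, 5th, ...), then convert every letter to lowercase.
For "nlOvzYXsPIyB" the result is "nozxpy".

nozxpy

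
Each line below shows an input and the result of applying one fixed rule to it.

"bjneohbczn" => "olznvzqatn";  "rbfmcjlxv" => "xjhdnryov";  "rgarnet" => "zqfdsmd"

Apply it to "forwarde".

dpqradim

The pattern: shift every letter 12 places forward in the alphabet (wrapping around), then move the last 3 characters to the front (rotate right by 3).
Applying both steps to "forwarde": "radimdpq", then "dpqradim".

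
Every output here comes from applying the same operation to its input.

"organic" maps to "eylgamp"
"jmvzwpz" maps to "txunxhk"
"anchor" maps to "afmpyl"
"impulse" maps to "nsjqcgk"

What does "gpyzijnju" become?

In each case the input is transformed by: shift every letter 2 places backward in the alphabet (wrapping around), then move the first 2 characters to the end (rotate left by 2).
On "gpyzijnju": the first step gives "enwxghlhs", and the second then gives "wxghlhsen".
(Check on "impulse": → "gknsjqc" → "nsjqcgk" ✓)

wxghlhsen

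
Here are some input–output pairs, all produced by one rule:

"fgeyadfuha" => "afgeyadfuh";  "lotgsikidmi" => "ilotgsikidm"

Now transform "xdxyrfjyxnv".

Rule — move the last character to the front.
So "xdxyrfjyxnv" becomes "vxdxyrfjyxn".

vxdxyrfjyxn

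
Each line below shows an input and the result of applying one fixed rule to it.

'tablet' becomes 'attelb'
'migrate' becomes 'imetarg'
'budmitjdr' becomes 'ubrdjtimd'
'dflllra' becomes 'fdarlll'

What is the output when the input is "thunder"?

The pattern: move the first 2 characters to the end (rotate left by 2), then reverse the string.
For "thunder", step one produces "underth"; step two turns that into "htrednu".
(Check on "tablet": → "bletta" → "attelb" ✓)

htrednu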